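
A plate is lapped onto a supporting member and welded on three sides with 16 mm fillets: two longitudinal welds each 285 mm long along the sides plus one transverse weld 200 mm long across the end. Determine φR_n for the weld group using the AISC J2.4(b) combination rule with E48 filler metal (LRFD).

E48XX → F_EXX = 480 MPa.
t_e = 0.707 × 16 = 11.31 mm.
R_nwl = 0.6 × 480 × 11.31 × 570 × 10⁻³ = 1857 kN (longitudinal, 2 welds).
R_nwt = 0.6 × 480 × 11.31 × 200 × 10⁻³ = 651.6 kN (transverse, base value).
(i) R_nwl + R_nwt = 2509 kN; (ii) 0.85 R_nwl + 1.5 R_nwt = 2556 kN.
R_n = max = 2556 kN [governs: (ii)]; φR_n = 1917 kN.

φR_n ≈ 1920 kN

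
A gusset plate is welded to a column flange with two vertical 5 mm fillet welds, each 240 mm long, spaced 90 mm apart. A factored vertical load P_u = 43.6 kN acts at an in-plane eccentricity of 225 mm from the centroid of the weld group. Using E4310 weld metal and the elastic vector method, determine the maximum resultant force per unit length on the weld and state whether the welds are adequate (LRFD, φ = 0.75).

E43XX → F_EXX = 430 MPa.
Total weld length L_w = 480 mm. Treat welds as unit-width lines.
Polar moment about centroid: J = 2[d³/12 + d(b/2)²] = 2[240³/12 + 240×45²] = 3276000 mm³.
Direct shear f_v = P/L_w = 43.6×10³ / 480 = 90.83 N/mm (vertical).
Torsion M = P·e = 43.6×10³ × 225 = 9810000 N·mm.
Critical point at (x, y) = (45, 120) from centroid. f_tx = M·y/J = 359.3 N/mm; f_ty = M·x/J = 134.8 N/mm.
Resultant f_max = √[f_tx² + (f_v + f_ty)²] = √[359.3² + (90.83 + 134.8)²] = 424.3 N/mm.
Capacity per unit length: φr_n = 0.75 × 0.6 × 430 × (0.707 × 5) = 684 N/mm.
424.3 ≤ 684 → adequate.

f_max ≈ 424 N/mm; adequate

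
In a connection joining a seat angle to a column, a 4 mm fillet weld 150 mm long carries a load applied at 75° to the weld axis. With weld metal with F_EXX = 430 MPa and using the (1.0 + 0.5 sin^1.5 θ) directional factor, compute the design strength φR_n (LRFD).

t_e = 0.707 × 4 = 2.828 mm; A_we = 2.828 × 150 = 424.2 mm².
Directional factor: 1.0 + 0.5 sin^1.5(75°) = 1.475.
F_nw = 0.6 × 430 × 1.475 = 380.5 MPa.
φR_n = 0.75 × 380.5 × 424.2 × 10⁻³ = 121 kN.

φR_n ≈ 121 kN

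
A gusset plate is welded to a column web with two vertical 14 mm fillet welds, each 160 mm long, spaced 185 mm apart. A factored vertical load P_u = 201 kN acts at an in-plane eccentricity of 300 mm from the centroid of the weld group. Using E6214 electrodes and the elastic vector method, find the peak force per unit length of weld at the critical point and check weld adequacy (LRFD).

E62XX → F_EXX = 620 MPa.
Total weld length L_w = 320 mm. Treat welds as unit-width lines.
Polar moment about centroid: J = 2[d³/12 + d(b/2)²] = 2[160³/12 + 160×92.5²] = 3421000 mm³.
Direct shear f_v = P/L_w = 201×10³ / 320 = 628.1 N/mm (vertical).
Torsion M = P·e = 201×10³ × 300 = 60300000 N·mm.
Critical point at (x, y) = (92.5, 80) from centroid. f_tx = M·y/J = 1410 N/mm; f_ty = M·x/J = 1631 N/mm.
Resultant f_max = √[f_tx² + (f_v + f_ty)²] = √[1410² + (628.1 + 1631)²] = 2663 N/mm.
Capacity per unit length: φr_n = 0.75 × 0.6 × 620 × (0.707 × 14) = 2762 N/mm.
2663 ≤ 2762 → adequate.

f_max ≈ 2660 N/mm; adequate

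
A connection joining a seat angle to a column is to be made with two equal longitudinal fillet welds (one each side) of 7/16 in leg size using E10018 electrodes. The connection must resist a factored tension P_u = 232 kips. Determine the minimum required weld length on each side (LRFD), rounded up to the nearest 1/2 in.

E100XX → F_EXX = 100 ksi.
Throat t_e = 0.707 × 0.4375 = 0.3093 in.
φr_n = 0.75 × 0.6 × 100 × 0.3093 = 13.92 kips/in.
L_req = P_u / φr_n = 232 / 13.92 = 16.67 in total.
Per side: 16.67 / 2 = 8.334 in.
Round up → use L = 8.5 in on each side.

L = 8.5 in on each side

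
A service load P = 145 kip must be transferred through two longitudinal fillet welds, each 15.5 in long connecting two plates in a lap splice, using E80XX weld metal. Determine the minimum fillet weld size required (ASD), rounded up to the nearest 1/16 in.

E80XX → F_EXX = 80 ksi.
Total weld length L = 31 in.
Required throat t_e = P × Ω / (0.6 F_EXX × L) = 145 × 2.0 / (0.6 × 80 × 31) = 0.1949 in.
Required leg w = t_e / 0.707 = 0.2757 in → use 5/16 in.

w = 5/16 in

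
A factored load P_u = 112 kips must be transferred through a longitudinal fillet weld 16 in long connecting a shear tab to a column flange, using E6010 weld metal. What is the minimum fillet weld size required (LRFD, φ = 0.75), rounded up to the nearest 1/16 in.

w = 3/8 in

E60XX → F_EXX = 60 ksi.
Total weld length L = 16 in.
Required throat t_e = P_u / (φ × 0.6 F_EXX × L) = 112 / (0.75 × 0.6 × 60 × 16) = 0.2593 in.
Required leg w = t_e / 0.707 = 0.3667 in → use 3/8 in.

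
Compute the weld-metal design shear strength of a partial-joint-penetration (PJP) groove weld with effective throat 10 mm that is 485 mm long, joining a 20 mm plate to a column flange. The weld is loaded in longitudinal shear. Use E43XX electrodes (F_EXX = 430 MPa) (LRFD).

φR_n ≈ 938 kN

Effective throat (given) t_e = 10 mm.
A_we = 10 × 485 = 4850 mm².
F_nw = 0.6 F_EXX = 258 MPa.
φR_n = 0.75 × 258 × 4850 × 10⁻³ = 938.5 kN.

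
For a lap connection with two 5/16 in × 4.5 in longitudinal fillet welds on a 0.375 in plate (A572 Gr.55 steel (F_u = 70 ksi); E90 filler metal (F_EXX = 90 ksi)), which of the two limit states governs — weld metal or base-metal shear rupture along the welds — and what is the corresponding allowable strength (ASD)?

t_e = 0.707 × 0.3125 = 0.2209 in; L = 9 in.
Weld metal: R_n/Ω = (1/2.0) × 0.6 × 90 × 0.2209 × 9 = 53.69 kips.
Base metal (shear rupture): R_n/Ω = (1/2.0) × 0.6 × 70 × 0.375 × 9 = 70.88 kips.
Governing: weld metal.

R_n/Ω ≈ 53.7 kips (weld metal governs)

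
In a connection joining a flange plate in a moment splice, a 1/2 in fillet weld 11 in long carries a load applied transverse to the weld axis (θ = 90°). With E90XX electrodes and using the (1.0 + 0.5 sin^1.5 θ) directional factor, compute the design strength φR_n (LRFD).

φR_n ≈ 236 kip

E90XX → F_EXX = 90 ksi.
t_e = 0.707 × 0.5 = 0.3535 in; A_we = 0.3535 × 11 = 3.888 in².
Directional factor: 1.0 + 0.5 sin^1.5(90°) = 1.5.
F_nw = 0.6 × 90 × 1.5 = 81 ksi.
φR_n = 0.75 × 81 × 3.888 = 236.2 kip.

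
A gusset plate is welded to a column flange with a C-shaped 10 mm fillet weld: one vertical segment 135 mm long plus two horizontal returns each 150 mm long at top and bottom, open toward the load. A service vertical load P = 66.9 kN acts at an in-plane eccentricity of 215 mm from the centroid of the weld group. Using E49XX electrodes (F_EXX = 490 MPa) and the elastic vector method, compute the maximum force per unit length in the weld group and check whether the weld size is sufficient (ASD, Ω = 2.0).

Total weld length L_w = 435 mm. Treat welds as unit-width lines.
Centroid: x̄ = 2×150×75 / 435 = 51.72 mm from the vertical weld.
Polar moment about centroid: J = I_x + I_y = [135³/12 + 2×150×67.5²] + [135×51.72² + 2(150³/12 + 150×23.28²)] = 2658000 mm³.
Direct shear f_v = P/L_w = 66.9×10³ / 435 = 153.8 N/mm (vertical).
Torsion M = P·e = 66.9×10³ × 215 = 14384000 N·mm.
Critical point at (x, y) = (98.28, 67.5) from centroid. f_tx = M·y/J = 365.3 N/mm; f_ty = M·x/J = 531.8 N/mm.
Resultant f_max = √[f_tx² + (f_v + f_ty)²] = √[365.3² + (153.8 + 531.8)²] = 776.8 N/mm.
Capacity per unit length: r_n/Ω = (1/2.0) × 0.6 × 490 × (0.707 × 10) = 1039 N/mm.
776.8 ≤ 1039 → adequate.

f_max ≈ 777 N/mm; adequate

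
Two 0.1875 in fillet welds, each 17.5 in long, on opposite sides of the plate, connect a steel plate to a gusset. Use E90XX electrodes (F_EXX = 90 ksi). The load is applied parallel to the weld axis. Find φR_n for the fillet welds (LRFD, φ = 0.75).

Effective throat t_e = 0.707 × 0.1875 = 0.1326 in.
Total length L = 35 in; A_we = 0.1326 × 35 = 4.64 in².
F_nw = 0.6 F_EXX = 0.6 × 90 = 54 ksi.
φR_n = 0.75 × 54 × 4.64 = 187.9 kip.

φR_n ≈ 188 kip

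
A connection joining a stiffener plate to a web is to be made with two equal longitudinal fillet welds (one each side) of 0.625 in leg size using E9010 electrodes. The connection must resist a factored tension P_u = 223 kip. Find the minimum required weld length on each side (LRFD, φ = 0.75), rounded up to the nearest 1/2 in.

L = 6.5 in on each side

E90XX → F_EXX = 90 ksi.
Throat t_e = 0.707 × 0.625 = 0.4419 in.
φr_n = 0.75 × 0.6 × 90 × 0.4419 = 17.9 kip/in.
L_req = P_u / φr_n = 223 / 17.9 = 12.46 in total.
Per side: 12.46 / 2 = 6.23 in.
Round up → use L = 6.5 in on each side.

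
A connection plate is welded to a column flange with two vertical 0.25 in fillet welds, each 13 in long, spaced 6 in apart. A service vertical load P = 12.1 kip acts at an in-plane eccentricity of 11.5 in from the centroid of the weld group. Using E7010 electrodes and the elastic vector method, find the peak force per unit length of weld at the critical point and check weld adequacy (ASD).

f_max ≈ 1.9 kip/in; adequate

E70XX → F_EXX = 70 ksi.
Total weld length L_w = 26 in. Treat welds as unit-width lines.
Polar moment about centroid: J = 2[d³/12 + d(b/2)²] = 2[13³/12 + 13×3²] = 600.2 in³.
Direct shear f_v = P/L_w = 12.1 / 26 = 0.4654 kip/in (vertical).
Torsion M = P·e = 12.1 × 11.5 = 139.15 kip·in.
Critical point at (x, y) = (3, 6.5) from centroid. f_tx = M·y/J = 1.507 kip/in; f_ty = M·x/J = 0.6956 kip/in.
Resultant f_max = √[f_tx² + (f_v + f_ty)²] = √[1.507² + (0.4654 + 0.6956)²] = 1.902 kip/in.
Capacity per unit length: r_n/Ω = (1/2.0) × 0.6 × 70 × (0.707 × 0.25) = 3.712 kip/in.
1.902 ≤ 3.712 → adequate.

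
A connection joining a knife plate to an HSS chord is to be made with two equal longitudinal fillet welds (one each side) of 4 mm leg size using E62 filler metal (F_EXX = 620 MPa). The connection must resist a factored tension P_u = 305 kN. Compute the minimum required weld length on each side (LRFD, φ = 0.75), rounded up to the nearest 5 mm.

L = 195 mm on each side

Throat t_e = 0.707 × 4 = 2.828 mm.
φr_n = 0.75 × 0.6 × 620 × 2.828 × 10⁻³ = 0.789 kN/mm.
L_req = P_u / φr_n = 305 / 0.789 = 386.6 mm total.
Per side: 386.6 / 2 = 193.3 mm.
Round up → use L = 195 mm on each side.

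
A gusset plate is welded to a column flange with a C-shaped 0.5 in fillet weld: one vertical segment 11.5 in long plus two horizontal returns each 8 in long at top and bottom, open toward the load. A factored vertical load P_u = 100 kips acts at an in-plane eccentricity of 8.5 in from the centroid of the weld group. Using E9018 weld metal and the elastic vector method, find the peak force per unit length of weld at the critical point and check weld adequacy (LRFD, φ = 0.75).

E90XX → F_EXX = 90 ksi.
Total weld length L_w = 27.5 in. Treat welds as unit-width lines.
Centroid: x̄ = 2×8×4 / 27.5 = 2.327 in from the vertical weld.
Polar moment about centroid: J = I_x + I_y = [11.5³/12 + 2×8×5.75²] + [11.5×2.327² + 2(8³/12 + 8×1.673²)] = 848.1 in³.
Direct shear f_v = P/L_w = 100 / 27.5 = 3.636 kip/in (vertical).
Torsion M = P·e = 100 × 8.5 = 850 kip·in.
Critical point at (x, y) = (5.673, 5.75) from centroid. f_tx = M·y/J = 5.763 kip/in; f_ty = M·x/J = 5.685 kip/in.
Resultant f_max = √[f_tx² + (f_v + f_ty)²] = √[5.763² + (3.636 + 5.685)²] = 10.96 kip/in.
Capacity per unit length: φr_n = 0.75 × 0.6 × 90 × (0.707 × 0.5) = 14.32 kip/in.
10.96 ≤ 14.32 → adequate.

f_max ≈ 11 kip/in; adequate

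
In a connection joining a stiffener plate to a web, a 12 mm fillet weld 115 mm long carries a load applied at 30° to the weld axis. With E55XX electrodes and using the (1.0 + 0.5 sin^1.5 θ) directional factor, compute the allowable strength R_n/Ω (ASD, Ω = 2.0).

E55XX → F_EXX = 550 MPa.
t_e = 0.707 × 12 = 8.484 mm; A_we = 8.484 × 115 = 975.7 mm².
Directional factor: 1.0 + 0.5 sin^1.5(30°) = 1.177.
F_nw = 0.6 × 550 × 1.177 = 388.3 MPa.
R_n/Ω = (388.3 × 975.7) / 2.0 × 10⁻³ = 189.4 kN.

R_n/Ω ≈ 189 kN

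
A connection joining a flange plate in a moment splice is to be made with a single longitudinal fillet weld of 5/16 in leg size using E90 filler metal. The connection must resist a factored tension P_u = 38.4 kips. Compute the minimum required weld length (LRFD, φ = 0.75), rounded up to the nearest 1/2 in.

E90XX → F_EXX = 90 ksi.
Throat t_e = 0.707 × 0.3125 = 0.2209 in.
φr_n = 0.75 × 0.6 × 90 × 0.2209 = 8.948 kips/in.
L_req = P_u / φr_n = 38.4 / 8.948 = 4.291 in total.
Round up → use L = 4.5 in.

L = 4.5 in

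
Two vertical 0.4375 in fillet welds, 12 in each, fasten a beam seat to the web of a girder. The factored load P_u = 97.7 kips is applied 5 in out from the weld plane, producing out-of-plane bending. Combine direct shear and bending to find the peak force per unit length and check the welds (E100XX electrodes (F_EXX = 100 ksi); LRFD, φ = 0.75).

L_w = 2 × 12 = 24 in; section modulus (unit throat) S = 2 × L²/6 = 48 in².
Direct shear f_v = P/L_w = 97.7/24 = 4.071 kip/in.
Moment M = P × e = 97.7 × 5 = 488.5 kip·in; bending f_b = M/S = 10.18 kip/in.
f_max = √(f_v² + f_b²) = √(4.071² + 10.18²) = 10.96 kip/in.
φr_n = 0.75 × 0.6 × 100 × (0.707 × 0.4375) = 13.92 kip/in → adequate.

f_max ≈ 11 kip/in; adequate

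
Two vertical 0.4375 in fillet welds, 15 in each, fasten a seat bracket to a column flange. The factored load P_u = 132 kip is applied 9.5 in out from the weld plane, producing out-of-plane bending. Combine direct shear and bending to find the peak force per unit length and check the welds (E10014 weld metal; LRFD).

f_max ≈ 17.3 kip/in; NOT adequate

E100XX → F_EXX = 100 ksi.
L_w = 2 × 15 = 30 in; section modulus (unit throat) S = 2 × L²/6 = 75 in².
Direct shear f_v = P/L_w = 132/30 = 4.4 kip/in.
Moment M = P × e = 132 × 9.5 = 1254 kip·in; bending f_b = M/S = 16.72 kip/in.
f_max = √(f_v² + f_b²) = √(4.4² + 16.72²) = 17.29 kip/in.
φr_n = 0.75 × 0.6 × 100 × (0.707 × 0.4375) = 13.92 kip/in → NOT adequate.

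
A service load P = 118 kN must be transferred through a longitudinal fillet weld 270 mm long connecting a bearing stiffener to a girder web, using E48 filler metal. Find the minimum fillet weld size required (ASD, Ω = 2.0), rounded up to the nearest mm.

w = 5 mm

E48XX → F_EXX = 480 MPa.
Total weld length L = 270 mm.
Required throat t_e = P × Ω / (0.6 F_EXX × L) = 118 × 2.0 / (0.6 × 480 × 270 × 10⁻³) = 3.035 mm.
Required leg w = t_e / 0.707 = 4.293 mm → use 5 mm.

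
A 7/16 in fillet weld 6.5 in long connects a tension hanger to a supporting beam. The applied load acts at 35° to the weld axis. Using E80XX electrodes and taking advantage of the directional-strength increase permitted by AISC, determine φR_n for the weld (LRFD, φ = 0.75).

E80XX → F_EXX = 80 ksi.
t_e = 0.707 × 0.4375 = 0.3093 in; A_we = 0.3093 × 6.5 = 2.011 in².
Directional factor: 1.0 + 0.5 sin^1.5(35°) = 1.217.
F_nw = 0.6 × 80 × 1.217 = 58.43 ksi.
φR_n = 0.75 × 58.43 × 2.011 = 88.1 kips.

φR_n ≈ 88.1 kips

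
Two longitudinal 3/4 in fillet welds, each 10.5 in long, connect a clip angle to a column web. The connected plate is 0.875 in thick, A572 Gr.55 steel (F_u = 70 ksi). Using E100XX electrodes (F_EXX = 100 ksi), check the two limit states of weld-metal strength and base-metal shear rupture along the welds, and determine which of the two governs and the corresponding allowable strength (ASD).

R_n/Ω ≈ 334 kip (weld metal governs)

t_e = 0.707 × 0.75 = 0.5302 in; L = 21 in.
Weld metal: R_n/Ω = (1/2.0) × 0.6 × 100 × 0.5302 × 21 = 334.1 kip.
Base metal (shear rupture): R_n/Ω = (1/2.0) × 0.6 × 70 × 0.875 × 21 = 385.9 kip.
Governing: weld metal.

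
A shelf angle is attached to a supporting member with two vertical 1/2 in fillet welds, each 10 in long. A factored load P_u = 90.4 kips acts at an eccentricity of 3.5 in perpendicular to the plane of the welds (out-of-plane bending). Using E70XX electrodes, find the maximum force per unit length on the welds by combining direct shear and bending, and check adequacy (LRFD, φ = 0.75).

E70XX → F_EXX = 70 ksi.
L_w = 2 × 10 = 20 in; section modulus (unit throat) S = 2 × L²/6 = 33.33 in².
Direct shear f_v = P/L_w = 90.4/20 = 4.52 kip/in.
Moment M = P × e = 90.4 × 3.5 = 316.4 kip·in; bending f_b = M/S = 9.492 kip/in.
f_max = √(f_v² + f_b²) = √(4.52² + 9.492²) = 10.51 kip/in.
φr_n = 0.75 × 0.6 × 70 × (0.707 × 0.5) = 11.14 kip/in → adequate.

f_max ≈ 10.5 kip/in; adequate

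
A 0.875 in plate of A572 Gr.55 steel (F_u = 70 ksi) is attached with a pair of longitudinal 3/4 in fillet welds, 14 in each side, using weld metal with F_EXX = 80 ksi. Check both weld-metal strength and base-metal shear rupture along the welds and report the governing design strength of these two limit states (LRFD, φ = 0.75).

t_e = 0.707 × 0.75 = 0.5302 in; L = 28 in.
Weld metal: φR_n = 0.75 × 0.6 × 80 × 0.5302 × 28 = 534.5 kip.
Base metal (shear rupture): φR_n = 0.75 × 0.6 × 70 × 0.875 × 28 = 771.8 kip.
Governing: weld metal.

φR_n ≈ 534 kip (weld metal governs)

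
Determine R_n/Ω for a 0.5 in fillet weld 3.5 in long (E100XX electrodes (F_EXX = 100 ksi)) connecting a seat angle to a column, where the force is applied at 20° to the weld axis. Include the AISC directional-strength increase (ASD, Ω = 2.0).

R_n/Ω ≈ 40.8 kips

t_e = 0.707 × 0.5 = 0.3535 in; A_we = 0.3535 × 3.5 = 1.237 in².
Directional factor: 1.0 + 0.5 sin^1.5(20°) = 1.1.
F_nw = 0.6 × 100 × 1.1 = 66 ksi.
R_n/Ω = (66 × 1.237) / 2.0 = 40.83 kips.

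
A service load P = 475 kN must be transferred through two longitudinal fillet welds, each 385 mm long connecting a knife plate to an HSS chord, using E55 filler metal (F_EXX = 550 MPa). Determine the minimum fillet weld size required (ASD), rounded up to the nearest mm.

w = 6 mm

Total weld length L = 770 mm.
Required throat t_e = P × Ω / (0.6 F_EXX × L) = 475 × 2.0 / (0.6 × 550 × 770 × 10⁻³) = 3.739 mm.
Required leg w = t_e / 0.707 = 5.288 mm → use 6 mm.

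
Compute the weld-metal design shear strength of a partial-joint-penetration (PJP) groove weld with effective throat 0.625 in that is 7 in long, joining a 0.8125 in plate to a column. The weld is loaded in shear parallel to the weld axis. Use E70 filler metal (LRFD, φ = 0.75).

φR_n ≈ 138 kips

E70XX → F_EXX = 70 ksi.
Effective throat (given) t_e = 0.625 in.
A_we = 0.625 × 7 = 4.375 in².
F_nw = 0.6 F_EXX = 42 ksi.
φR_n = 0.75 × 42 × 4.375 = 137.8 kips.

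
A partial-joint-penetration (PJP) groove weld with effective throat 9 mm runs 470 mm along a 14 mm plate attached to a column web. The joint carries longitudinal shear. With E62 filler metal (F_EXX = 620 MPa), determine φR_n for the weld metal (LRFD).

Effective throat (given) t_e = 9 mm.
A_we = 9 × 470 = 4230 mm².
F_nw = 0.6 F_EXX = 372 MPa.
φR_n = 0.75 × 372 × 4230 × 10⁻³ = 1180 kN.

φR_n ≈ 1180 kN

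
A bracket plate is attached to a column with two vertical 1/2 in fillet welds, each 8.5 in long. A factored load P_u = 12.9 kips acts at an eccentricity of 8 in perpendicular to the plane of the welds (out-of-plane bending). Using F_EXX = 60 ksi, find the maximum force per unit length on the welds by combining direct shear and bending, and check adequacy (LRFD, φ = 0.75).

f_max ≈ 4.35 kip/in; adequate

L_w = 2 × 8.5 = 17 in; section modulus (unit throat) S = 2 × L²/6 = 24.08 in².
Direct shear f_v = P/L_w = 12.9/17 = 0.7588 kip/in.
Moment M = P × e = 12.9 × 8 = 103.2 kip·in; bending f_b = M/S = 4.285 kip/in.
f_max = √(f_v² + f_b²) = √(0.7588² + 4.285²) = 4.352 kip/in.
φr_n = 0.75 × 0.6 × 60 × (0.707 × 0.5) = 9.544 kip/in → adequate.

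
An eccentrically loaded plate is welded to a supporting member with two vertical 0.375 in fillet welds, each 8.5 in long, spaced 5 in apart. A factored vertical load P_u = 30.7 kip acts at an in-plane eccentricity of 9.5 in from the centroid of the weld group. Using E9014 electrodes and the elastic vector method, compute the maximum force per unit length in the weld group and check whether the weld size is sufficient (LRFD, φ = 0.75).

f_max ≈ 7.96 kip/in; adequate

E90XX → F_EXX = 90 ksi.
Total weld length L_w = 17 in. Treat welds as unit-width lines.
Polar moment about centroid: J = 2[d³/12 + d(b/2)²] = 2[8.5³/12 + 8.5×2.5²] = 208.6 in³.
Direct shear f_v = P/L_w = 30.7 / 17 = 1.806 kip/in (vertical).
Torsion M = P·e = 30.7 × 9.5 = 291.65 kip·in.
Critical point at (x, y) = (2.5, 4.25) from centroid. f_tx = M·y/J = 5.942 kip/in; f_ty = M·x/J = 3.495 kip/in.
Resultant f_max = √[f_tx² + (f_v + f_ty)²] = √[5.942² + (1.806 + 3.495)²] = 7.963 kip/in.
Capacity per unit length: φr_n = 0.75 × 0.6 × 90 × (0.707 × 0.375) = 10.74 kip/in.
7.963 ≤ 10.74 → adequate.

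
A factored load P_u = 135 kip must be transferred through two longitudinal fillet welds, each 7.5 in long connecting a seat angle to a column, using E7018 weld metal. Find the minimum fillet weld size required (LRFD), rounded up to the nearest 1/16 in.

w = 7/16 in

E70XX → F_EXX = 70 ksi.
Total weld length L = 15 in.
Required throat t_e = P_u / (φ × 0.6 F_EXX × L) = 135 / (0.75 × 0.6 × 70 × 15) = 0.2857 in.
Required leg w = t_e / 0.707 = 0.4041 in → use 7/16 in.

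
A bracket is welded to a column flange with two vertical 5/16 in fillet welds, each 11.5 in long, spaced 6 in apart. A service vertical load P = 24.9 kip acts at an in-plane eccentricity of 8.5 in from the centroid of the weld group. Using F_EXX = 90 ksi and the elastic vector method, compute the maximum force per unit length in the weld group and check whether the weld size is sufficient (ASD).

Total weld length L_w = 23 in. Treat welds as unit-width lines.
Polar moment about centroid: J = 2[d³/12 + d(b/2)²] = 2[11.5³/12 + 11.5×3²] = 460.5 in³.
Direct shear f_v = P/L_w = 24.9 / 23 = 1.083 kip/in (vertical).
Torsion M = P·e = 24.9 × 8.5 = 211.65 kip·in.
Critical point at (x, y) = (3, 5.75) from centroid. f_tx = M·y/J = 2.643 kip/in; f_ty = M·x/J = 1.379 kip/in.
Resultant f_max = √[f_tx² + (f_v + f_ty)²] = √[2.643² + (1.083 + 1.379)²] = 3.612 kip/in.
Capacity per unit length: r_n/Ω = (1/2.0) × 0.6 × 90 × (0.707 × 0.3125) = 5.965 kip/in.
3.612 ≤ 5.965 → adequate.

f_max ≈ 3.61 kip/in; adequate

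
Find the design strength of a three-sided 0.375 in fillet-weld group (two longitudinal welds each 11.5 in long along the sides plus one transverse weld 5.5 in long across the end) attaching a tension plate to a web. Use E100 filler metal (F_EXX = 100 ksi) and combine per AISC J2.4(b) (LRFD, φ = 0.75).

φR_n ≈ 340 kips

t_e = 0.707 × 0.375 = 0.2651 in.
R_nwl = 0.6 × 100 × 0.2651 × 23 = 365.9 kips (longitudinal, 2 welds).
R_nwt = 0.6 × 100 × 0.2651 × 5.5 = 87.49 kips (transverse, base value).
(i) R_nwl + R_nwt = 453.4 kips; (ii) 0.85 R_nwl + 1.5 R_nwt = 442.2 kips.
R_n = max = 453.4 kips [governs: (i)]; φR_n = 340 kips.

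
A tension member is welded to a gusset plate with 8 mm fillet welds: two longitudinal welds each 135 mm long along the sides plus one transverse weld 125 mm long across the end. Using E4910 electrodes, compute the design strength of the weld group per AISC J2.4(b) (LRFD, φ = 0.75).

φR_n ≈ 520 kN

E49XX → F_EXX = 490 MPa.
t_e = 0.707 × 8 = 5.656 mm.
R_nwl = 0.6 × 490 × 5.656 × 270 × 10⁻³ = 449 kN (longitudinal, 2 welds).
R_nwt = 0.6 × 490 × 5.656 × 125 × 10⁻³ = 207.9 kN (transverse, base value).
(i) R_nwl + R_nwt = 656.8 kN; (ii) 0.85 R_nwl + 1.5 R_nwt = 693.4 kN.
R_n = max = 693.4 kN [governs: (ii)]; φR_n = 520.1 kN.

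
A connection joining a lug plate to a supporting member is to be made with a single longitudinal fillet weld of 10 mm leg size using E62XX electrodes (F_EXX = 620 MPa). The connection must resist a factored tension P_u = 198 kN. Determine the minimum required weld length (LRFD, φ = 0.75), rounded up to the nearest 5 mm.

Throat t_e = 0.707 × 10 = 7.07 mm.
φr_n = 0.75 × 0.6 × 620 × 7.07 × 10⁻³ = 1.973 kN/mm.
L_req = P_u / φr_n = 198 / 1.973 = 100.4 mm total.
Round up → use L = 105 mm.

L = 105 mm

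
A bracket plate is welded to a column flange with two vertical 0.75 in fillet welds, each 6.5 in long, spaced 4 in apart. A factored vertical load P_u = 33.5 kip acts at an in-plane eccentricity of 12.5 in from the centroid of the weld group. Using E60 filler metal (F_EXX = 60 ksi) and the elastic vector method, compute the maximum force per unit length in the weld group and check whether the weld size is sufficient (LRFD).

f_max ≈ 17.8 kip/in; NOT adequate

Total weld length L_w = 13 in. Treat welds as unit-width lines.
Polar moment about centroid: J = 2[d³/12 + d(b/2)²] = 2[6.5³/12 + 6.5×2²] = 97.77 in³.
Direct shear f_v = P/L_w = 33.5 / 13 = 2.577 kip/in (vertical).
Torsion M = P·e = 33.5 × 12.5 = 418.75 kip·in.
Critical point at (x, y) = (2, 3.25) from centroid. f_tx = M·y/J = 13.92 kip/in; f_ty = M·x/J = 8.566 kip/in.
Resultant f_max = √[f_tx² + (f_v + f_ty)²] = √[13.92² + (2.577 + 8.566)²] = 17.83 kip/in.
Capacity per unit length: φr_n = 0.75 × 0.6 × 60 × (0.707 × 0.75) = 14.32 kip/in.
17.83 > 14.32 → NOT adequate.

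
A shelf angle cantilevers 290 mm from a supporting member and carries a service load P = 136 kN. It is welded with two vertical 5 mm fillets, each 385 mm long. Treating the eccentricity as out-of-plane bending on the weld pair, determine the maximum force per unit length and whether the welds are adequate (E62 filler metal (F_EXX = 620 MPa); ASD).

f_max ≈ 818 N/mm; NOT adequate

L_w = 2 × 385 = 770 mm; section modulus (unit throat) S = 2 × L²/6 = 49410 mm².
Direct shear f_v = P/L_w = 136×10³/770 = 176.6 N/mm.
Moment M = P × e = 136×10³ × 290 = 39440000 N·mm; bending f_b = M/S = 798.2 N/mm.
f_max = √(f_v² + f_b²) = √(176.6² + 798.2²) = 817.6 N/mm.
r_n/Ω = (1/2.0) × 0.6 × 620 × (0.707 × 5) = 657.5 N/mm → NOT adequate.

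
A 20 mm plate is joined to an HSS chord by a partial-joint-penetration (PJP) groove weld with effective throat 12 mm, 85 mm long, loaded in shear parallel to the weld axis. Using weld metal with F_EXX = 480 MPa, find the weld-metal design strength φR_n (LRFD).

φR_n ≈ 220 kN

Effective throat (given) t_e = 12 mm.
A_we = 12 × 85 = 1020 mm².
F_nw = 0.6 F_EXX = 288 MPa.
φR_n = 0.75 × 288 × 1020 × 10⁻³ = 220.3 kN.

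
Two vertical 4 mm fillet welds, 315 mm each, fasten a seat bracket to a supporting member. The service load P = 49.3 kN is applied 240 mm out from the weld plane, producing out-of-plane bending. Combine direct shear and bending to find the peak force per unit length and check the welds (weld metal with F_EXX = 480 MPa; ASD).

L_w = 2 × 315 = 630 mm; section modulus (unit throat) S = 2 × L²/6 = 33080 mm².
Direct shear f_v = P/L_w = 49.3×10³/630 = 78.25 N/mm.
Moment M = P × e = 49.3×10³ × 240 = 11832000 N·mm; bending f_b = M/S = 357.7 N/mm.
f_max = √(f_v² + f_b²) = √(78.25² + 357.7²) = 366.2 N/mm.
r_n/Ω = (1/2.0) × 0.6 × 480 × (0.707 × 4) = 407.2 N/mm → adequate.

f_max ≈ 366 N/mm; adequate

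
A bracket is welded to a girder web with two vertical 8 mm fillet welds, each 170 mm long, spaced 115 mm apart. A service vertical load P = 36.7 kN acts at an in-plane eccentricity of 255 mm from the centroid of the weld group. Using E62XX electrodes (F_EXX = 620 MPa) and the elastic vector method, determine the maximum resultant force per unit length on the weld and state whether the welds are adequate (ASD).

Total weld length L_w = 340 mm. Treat welds as unit-width lines.
Polar moment about centroid: J = 2[d³/12 + d(b/2)²] = 2[170³/12 + 170×57.5²] = 1943000 mm³.
Direct shear f_v = P/L_w = 36.7×10³ / 340 = 107.9 N/mm (vertical).
Torsion M = P·e = 36.7×10³ × 255 = 9358500 N·mm.
Critical point at (x, y) = (57.5, 85) from centroid. f_tx = M·y/J = 409.4 N/mm; f_ty = M·x/J = 277 N/mm.
Resultant f_max = √[f_tx² + (f_v + f_ty)²] = √[409.4² + (107.9 + 277)²] = 561.9 N/mm.
Capacity per unit length: r_n/Ω = (1/2.0) × 0.6 × 620 × (0.707 × 8) = 1052 N/mm.
561.9 ≤ 1052 → adequate.

f_max ≈ 562 N/mm; adequate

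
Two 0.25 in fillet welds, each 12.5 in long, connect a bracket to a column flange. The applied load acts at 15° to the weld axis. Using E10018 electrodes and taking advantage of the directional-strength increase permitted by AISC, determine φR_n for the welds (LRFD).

φR_n ≈ 212 kips

E100XX → F_EXX = 100 ksi.
t_e = 0.707 × 0.25 = 0.1767 in; A_we = 0.1767 × 25 = 4.419 in².
Directional factor: 1.0 + 0.5 sin^1.5(15°) = 1.066.
F_nw = 0.6 × 100 × 1.066 = 63.95 ksi.
φR_n = 0.75 × 63.95 × 4.419 = 211.9 kips.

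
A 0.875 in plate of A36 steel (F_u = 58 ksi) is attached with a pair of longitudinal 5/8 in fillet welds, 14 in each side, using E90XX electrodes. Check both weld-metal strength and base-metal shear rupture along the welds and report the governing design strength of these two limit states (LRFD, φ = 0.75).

E90XX → F_EXX = 90 ksi.
t_e = 0.707 × 0.625 = 0.4419 in; L = 28 in.
Weld metal: φR_n = 0.75 × 0.6 × 90 × 0.4419 × 28 = 501.1 kip.
Base metal (shear rupture): φR_n = 0.75 × 0.6 × 58 × 0.875 × 28 = 639.4 kip.
Governing: weld metal.

φR_n ≈ 501 kip (weld metal governs)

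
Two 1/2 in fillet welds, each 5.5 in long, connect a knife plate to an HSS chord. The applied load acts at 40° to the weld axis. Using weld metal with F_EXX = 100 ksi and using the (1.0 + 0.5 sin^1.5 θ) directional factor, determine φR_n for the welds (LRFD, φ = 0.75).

t_e = 0.707 × 0.5 = 0.3535 in; A_we = 0.3535 × 11 = 3.888 in².
Directional factor: 1.0 + 0.5 sin^1.5(40°) = 1.258.
F_nw = 0.6 × 100 × 1.258 = 75.46 ksi.
φR_n = 0.75 × 75.46 × 3.888 = 220.1 kip.

φR_n ≈ 220 kip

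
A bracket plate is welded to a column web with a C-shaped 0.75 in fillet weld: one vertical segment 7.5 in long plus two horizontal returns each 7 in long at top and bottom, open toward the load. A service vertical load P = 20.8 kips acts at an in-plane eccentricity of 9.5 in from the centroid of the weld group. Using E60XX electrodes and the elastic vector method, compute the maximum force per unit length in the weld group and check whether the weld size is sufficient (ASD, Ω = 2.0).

f_max ≈ 4.21 kip/in; adequate

E60XX → F_EXX = 60 ksi.
Total weld length L_w = 21.5 in. Treat welds as unit-width lines.
Centroid: x̄ = 2×7×3.5 / 21.5 = 2.279 in from the vertical weld.
Polar moment about centroid: J = I_x + I_y = [7.5³/12 + 2×7×3.75²] + [7.5×2.279² + 2(7³/12 + 7×1.221²)] = 349 in³.
Direct shear f_v = P/L_w = 20.8 / 21.5 = 0.9674 kip/in (vertical).
Torsion M = P·e = 20.8 × 9.5 = 197.6 kip·in.
Critical point at (x, y) = (4.721, 3.75) from centroid. f_tx = M·y/J = 2.123 kip/in; f_ty = M·x/J = 2.673 kip/in.
Resultant f_max = √[f_tx² + (f_v + f_ty)²] = √[2.123² + (0.9674 + 2.673)²] = 4.214 kip/in.
Capacity per unit length: r_n/Ω = (1/2.0) × 0.6 × 60 × (0.707 × 0.75) = 9.544 kip/in.
4.214 ≤ 9.544 → adequate.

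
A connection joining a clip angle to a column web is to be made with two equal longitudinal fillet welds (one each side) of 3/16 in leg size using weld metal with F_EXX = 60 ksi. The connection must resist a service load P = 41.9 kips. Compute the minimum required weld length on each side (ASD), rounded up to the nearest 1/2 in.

L = 9 in on each side

Throat t_e = 0.707 × 0.1875 = 0.1326 in.
r_n/Ω = (0.6 × 60 × 0.1326) / 2.0 = 2.386 kip/in.
L_req = P / (r_n/Ω) = 41.9 / 2.386 = 17.56 in total.
Per side: 17.56 / 2 = 8.78 in.
Round up → use L = 9 in on each side.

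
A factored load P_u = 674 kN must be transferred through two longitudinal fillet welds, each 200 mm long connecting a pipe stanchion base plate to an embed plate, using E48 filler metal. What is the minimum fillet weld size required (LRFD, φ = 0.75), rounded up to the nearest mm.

w = 12 mm

E48XX → F_EXX = 480 MPa.
Total weld length L = 400 mm.
Required throat t_e = P_u / (φ × 0.6 F_EXX × L) = 674 / (0.75 × 0.6 × 480 × 400 × 10⁻³) = 7.801 mm.
Required leg w = t_e / 0.707 = 11.03 mm → use 12 mm.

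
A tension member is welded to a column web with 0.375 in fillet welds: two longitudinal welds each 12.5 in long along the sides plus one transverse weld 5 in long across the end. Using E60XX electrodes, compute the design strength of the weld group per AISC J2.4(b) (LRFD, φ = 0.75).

E60XX → F_EXX = 60 ksi.
t_e = 0.707 × 0.375 = 0.2651 in.
R_nwl = 0.6 × 60 × 0.2651 × 25 = 238.6 kip (longitudinal, 2 welds).
R_nwt = 0.6 × 60 × 0.2651 × 5 = 47.72 kip (transverse, base value).
(i) R_nwl + R_nwt = 286.3 kip; (ii) 0.85 R_nwl + 1.5 R_nwt = 274.4 kip.
R_n = max = 286.3 kip [governs: (i)]; φR_n = 214.8 kip.

φR_n ≈ 215 kip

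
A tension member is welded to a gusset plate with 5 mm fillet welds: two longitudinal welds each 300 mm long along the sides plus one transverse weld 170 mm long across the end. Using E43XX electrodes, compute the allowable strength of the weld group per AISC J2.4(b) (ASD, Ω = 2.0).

R_n/Ω ≈ 351 kN

E43XX → F_EXX = 430 MPa.
t_e = 0.707 × 5 = 3.535 mm.
R_nwl = 0.6 × 430 × 3.535 × 600 × 10⁻³ = 547.2 kN (longitudinal, 2 welds).
R_nwt = 0.6 × 430 × 3.535 × 170 × 10⁻³ = 155 kN (transverse, base value).
(i) R_nwl + R_nwt = 702.3 kN; (ii) 0.85 R_nwl + 1.5 R_nwt = 697.7 kN.
R_n = max = 702.3 kN [governs: (i)]; R_n/Ω = 351.1 kN.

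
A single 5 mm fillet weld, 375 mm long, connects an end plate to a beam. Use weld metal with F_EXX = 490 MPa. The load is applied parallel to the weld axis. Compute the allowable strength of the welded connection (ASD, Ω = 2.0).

Effective throat t_e = 0.707 × 5 = 3.535 mm.
Total length L = 375 mm; A_we = 3.535 × 375 = 1326 mm².
F_nw = 0.6 F_EXX = 0.6 × 490 = 294 MPa.
R_n = 294 × 1326 × 10⁻³ = 389.7 kN; R_n/Ω = 389.7/2.0 = 194.9 kN.

R_n/Ω ≈ 195 kN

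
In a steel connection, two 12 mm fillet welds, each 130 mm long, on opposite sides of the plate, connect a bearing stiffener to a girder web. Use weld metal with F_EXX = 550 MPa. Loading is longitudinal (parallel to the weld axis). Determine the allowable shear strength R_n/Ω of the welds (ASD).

R_n/Ω ≈ 364 kN

Effective throat t_e = 0.707 × 12 = 8.484 mm.
Total length L = 260 mm; A_we = 8.484 × 260 = 2206 mm².
F_nw = 0.6 F_EXX = 0.6 × 550 = 330 MPa.
R_n = 330 × 2206 × 10⁻³ = 727.9 kN; R_n/Ω = 727.9/2.0 = 364 kN.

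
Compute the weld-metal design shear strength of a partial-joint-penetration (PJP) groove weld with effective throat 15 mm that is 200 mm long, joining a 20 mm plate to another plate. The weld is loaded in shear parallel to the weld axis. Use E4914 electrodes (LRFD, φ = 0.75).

φR_n ≈ 662 kN

E49XX → F_EXX = 490 MPa.
Effective throat (given) t_e = 15 mm.
A_we = 15 × 200 = 3000 mm².
F_nw = 0.6 F_EXX = 294 MPa.
φR_n = 0.75 × 294 × 3000 × 10⁻³ = 661.5 kN.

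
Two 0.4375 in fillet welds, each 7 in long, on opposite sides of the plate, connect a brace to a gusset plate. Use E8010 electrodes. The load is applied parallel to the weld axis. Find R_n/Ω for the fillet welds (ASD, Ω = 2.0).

E80XX → F_EXX = 80 ksi.
Effective throat t_e = 0.707 × 0.4375 = 0.3093 in.
Total length L = 14 in; A_we = 0.3093 × 14 = 4.33 in².
F_nw = 0.6 F_EXX = 0.6 × 80 = 48 ksi.
R_n = 48 × 4.33 = 207.9 kips; R_n/Ω = 207.9/2.0 = 103.9 kips.

R_n/Ω ≈ 104 kips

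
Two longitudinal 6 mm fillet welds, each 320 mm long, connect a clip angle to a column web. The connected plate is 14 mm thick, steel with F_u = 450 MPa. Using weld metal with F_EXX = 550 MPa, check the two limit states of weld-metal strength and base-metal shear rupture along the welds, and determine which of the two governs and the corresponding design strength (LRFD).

φR_n ≈ 672 kN (weld metal governs)

t_e = 0.707 × 6 = 4.242 mm; L = 640 mm.
Weld metal: φR_n = 0.75 × 0.6 × 550 × 4.242 × 640 × 10⁻³ = 671.9 kN.
Base metal (shear rupture): φR_n = 0.75 × 0.6 × 450 × 14 × 640 × 10⁻³ = 1814 kN.
Governing: weld metal.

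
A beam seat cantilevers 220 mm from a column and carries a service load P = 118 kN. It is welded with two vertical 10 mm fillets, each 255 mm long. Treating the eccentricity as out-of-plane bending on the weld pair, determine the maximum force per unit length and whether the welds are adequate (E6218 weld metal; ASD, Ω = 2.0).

f_max ≈ 1220 N/mm; adequate

E62XX → F_EXX = 620 MPa.
L_w = 2 × 255 = 510 mm; section modulus (unit throat) S = 2 × L²/6 = 21680 mm².
Direct shear f_v = P/L_w = 118×10³/510 = 231.4 N/mm.
Moment M = P × e = 118×10³ × 220 = 25960000 N·mm; bending f_b = M/S = 1198 N/mm.
f_max = √(f_v² + f_b²) = √(231.4² + 1198²) = 1220 N/mm.
r_n/Ω = (1/2.0) × 0.6 × 620 × (0.707 × 10) = 1315 N/mm → adequate.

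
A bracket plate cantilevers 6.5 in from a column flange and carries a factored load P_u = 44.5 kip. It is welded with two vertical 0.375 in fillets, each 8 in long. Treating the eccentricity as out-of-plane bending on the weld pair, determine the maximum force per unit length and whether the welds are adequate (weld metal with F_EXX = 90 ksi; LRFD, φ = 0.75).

f_max ≈ 13.8 kip/in; NOT adequate

L_w = 2 × 8 = 16 in; section modulus (unit throat) S = 2 × L²/6 = 21.33 in².
Direct shear f_v = P/L_w = 44.5/16 = 2.781 kip/in.
Moment M = P × e = 44.5 × 6.5 = 289.25 kip·in; bending f_b = M/S = 13.56 kip/in.
f_max = √(f_v² + f_b²) = √(2.781² + 13.56²) = 13.84 kip/in.
φr_n = 0.75 × 0.6 × 90 × (0.707 × 0.375) = 10.74 kip/in → NOT adequate.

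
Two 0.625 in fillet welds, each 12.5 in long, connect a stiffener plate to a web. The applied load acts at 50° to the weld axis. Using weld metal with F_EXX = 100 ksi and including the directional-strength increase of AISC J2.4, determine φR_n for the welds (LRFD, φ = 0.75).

t_e = 0.707 × 0.625 = 0.4419 in; A_we = 0.4419 × 25 = 11.05 in².
Directional factor: 1.0 + 0.5 sin^1.5(50°) = 1.335.
F_nw = 0.6 × 100 × 1.335 = 80.11 ksi.
φR_n = 0.75 × 80.11 × 11.05 = 663.8 kips.

φR_n ≈ 664 kips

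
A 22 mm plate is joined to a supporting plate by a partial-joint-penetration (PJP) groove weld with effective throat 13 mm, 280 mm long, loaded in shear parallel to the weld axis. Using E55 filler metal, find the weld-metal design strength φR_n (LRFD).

E55XX → F_EXX = 550 MPa.
Effective throat (given) t_e = 13 mm.
A_we = 13 × 280 = 3640 mm².
F_nw = 0.6 F_EXX = 330 MPa.
φR_n = 0.75 × 330 × 3640 × 10⁻³ = 900.9 kN.

φR_n ≈ 901 kN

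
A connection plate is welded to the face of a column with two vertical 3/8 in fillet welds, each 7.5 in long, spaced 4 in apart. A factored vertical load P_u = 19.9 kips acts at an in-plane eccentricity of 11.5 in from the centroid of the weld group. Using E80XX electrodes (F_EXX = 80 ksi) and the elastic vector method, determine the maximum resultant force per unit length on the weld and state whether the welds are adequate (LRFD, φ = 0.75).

f_max ≈ 8.17 kip/in; adequate

Total weld length L_w = 15 in. Treat welds as unit-width lines.
Polar moment about centroid: J = 2[d³/12 + d(b/2)²] = 2[7.5³/12 + 7.5×2²] = 130.3 in³.
Direct shear f_v = P/L_w = 19.9 / 15 = 1.327 kip/in (vertical).
Torsion M = P·e = 19.9 × 11.5 = 228.85 kip·in.
Critical point at (x, y) = (2, 3.75) from centroid. f_tx = M·y/J = 6.586 kip/in; f_ty = M·x/J = 3.512 kip/in.
Resultant f_max = √[f_tx² + (f_v + f_ty)²] = √[6.586² + (1.327 + 3.512)²] = 8.172 kip/in.
Capacity per unit length: φr_n = 0.75 × 0.6 × 80 × (0.707 × 0.375) = 9.544 kip/in.
8.172 ≤ 9.544 → adequate.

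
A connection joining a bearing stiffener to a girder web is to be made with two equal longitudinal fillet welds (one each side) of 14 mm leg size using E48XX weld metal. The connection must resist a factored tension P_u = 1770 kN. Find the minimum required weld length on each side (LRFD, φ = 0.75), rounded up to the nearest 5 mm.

L = 415 mm on each side

E48XX → F_EXX = 480 MPa.
Throat t_e = 0.707 × 14 = 9.898 mm.
φr_n = 0.75 × 0.6 × 480 × 9.898 × 10⁻³ = 2.138 kN/mm.
L_req = P_u / φr_n = 1770 / 2.138 = 827.9 mm total.
Per side: 827.9 / 2 = 413.9 mm.
Round up → use L = 415 mm on each side.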